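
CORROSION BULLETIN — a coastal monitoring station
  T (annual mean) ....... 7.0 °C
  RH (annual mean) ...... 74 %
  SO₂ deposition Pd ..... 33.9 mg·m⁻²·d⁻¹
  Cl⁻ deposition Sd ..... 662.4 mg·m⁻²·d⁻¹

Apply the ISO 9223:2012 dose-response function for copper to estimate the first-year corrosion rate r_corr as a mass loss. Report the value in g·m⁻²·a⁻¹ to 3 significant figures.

r_corr = 17.1 g·m⁻²·a⁻¹

copper: temperature factor f = +0.126·(-3.0) = -0.3780
  Pd branch = 0.0053·Pd^0.26·e^(0.059·RH+f) = 0.7147 μm/a
  Sd branch = 0.01025·Sd^0.27·e^(0.036·RH+0.049·T) = 1.198 μm/a
  sum: 0.7147 + 1.198 → r_corr = 1.912 μm/a
Convert to mass loss: 1.912 μm/a × 8.96 g/cm³ = 17.13 g·m⁻²·a⁻¹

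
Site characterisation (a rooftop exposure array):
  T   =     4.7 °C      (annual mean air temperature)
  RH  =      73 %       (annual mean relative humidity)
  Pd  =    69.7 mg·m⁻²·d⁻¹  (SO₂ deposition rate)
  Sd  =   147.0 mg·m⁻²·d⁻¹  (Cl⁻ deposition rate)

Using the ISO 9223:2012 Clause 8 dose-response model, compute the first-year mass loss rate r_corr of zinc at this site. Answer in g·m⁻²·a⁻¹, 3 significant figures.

r_corr = 19.7 g·m⁻²·a⁻¹

zinc: f(T) = +0.038·(T−10) [T≤10 °C] = -0.2014
  sulphur-dioxide contribution → 1.961 μm/a
  chloride contribution → 0.8045 μm/a
  ⇒ r_corr(zinc) = 2.766 μm/a
Convert to mass loss: 2.766 μm/a × 7.14 g/cm³ = 19.75 g·m⁻²·a⁻¹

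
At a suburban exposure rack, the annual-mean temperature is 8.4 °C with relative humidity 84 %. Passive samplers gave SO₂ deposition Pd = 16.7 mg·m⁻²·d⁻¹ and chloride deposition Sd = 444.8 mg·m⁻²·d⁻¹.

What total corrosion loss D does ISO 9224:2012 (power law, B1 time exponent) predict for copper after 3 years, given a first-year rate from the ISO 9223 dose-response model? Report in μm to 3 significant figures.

D(3) = 6.10 μm

copper: f(T) = +0.126·(T−10) [T≤10 °C] = -0.2016
  Pd branch = 0.0053·Pd^0.26·e^(0.059·RH+f) = 1.279 μm/a
  Sd branch = 0.01025·Sd^0.27·e^(0.036·RH+0.049·T) = 1.651 μm/a
  sum: 1.279 + 1.651 → r_corr = 2.931 μm/a
Long-term exponent b (ISO 9224 Table 2, B1) = 0.667
  D(3) = 2.931 × 3^0.667 = 2.931 × 2.081 = 6.098 μm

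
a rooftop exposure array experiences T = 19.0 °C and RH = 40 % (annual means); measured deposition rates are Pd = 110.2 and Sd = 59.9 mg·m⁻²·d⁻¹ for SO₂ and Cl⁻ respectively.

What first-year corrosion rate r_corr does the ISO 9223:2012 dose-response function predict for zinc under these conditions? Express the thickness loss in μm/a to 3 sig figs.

zinc: f(T) = -0.071·(T−10) [T>10 °C] = -0.6390
  sulphur-dioxide contribution → 0.3394 μm/a
  chloride contribution → 1.249 μm/a
  ⇒ r_corr(zinc) = 1.588 μm/a

r_corr = 1.59 μm/a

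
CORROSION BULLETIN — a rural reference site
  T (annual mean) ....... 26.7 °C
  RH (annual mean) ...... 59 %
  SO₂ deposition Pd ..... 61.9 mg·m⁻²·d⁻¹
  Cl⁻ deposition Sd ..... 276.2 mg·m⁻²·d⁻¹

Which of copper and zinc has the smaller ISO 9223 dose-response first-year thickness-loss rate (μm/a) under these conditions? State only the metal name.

copper

copper: temperature factor f = -0.080·(16.7) = -1.3360
  Pd branch = 0.0053·Pd^0.26·e^(0.059·RH+f) = 0.1323 μm/a
  Sd branch = 0.01025·Sd^0.27·e^(0.036·RH+0.049·T) = 1.447 μm/a
  r_corr = 0.1323 + 1.447 = 1.579 μm/a
zinc: T>10 °C ⇒ hinge -0.071·(26.7−10) = -1.1857
  SO₂ term: 0.0129·61.9^0.44·exp(0.046·59-1.1857) = 0.3653
  Cl⁻ term: 0.0175·276.2^0.57·exp(0.008·59+0.085·26.7) = 6.686
  sum: 0.3653 + 6.686 → r_corr = 7.051 μm/a
Ordering by μm/a: zinc (7.05) > copper (1.58)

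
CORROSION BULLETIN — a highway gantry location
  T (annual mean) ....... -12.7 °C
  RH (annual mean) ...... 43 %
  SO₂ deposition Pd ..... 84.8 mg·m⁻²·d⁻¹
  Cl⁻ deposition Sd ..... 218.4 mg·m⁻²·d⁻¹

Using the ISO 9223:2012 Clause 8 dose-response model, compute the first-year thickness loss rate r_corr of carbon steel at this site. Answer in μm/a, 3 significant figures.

r_corr = 8.55 μm/a

carbon steel: T≤10 °C ⇒ hinge +0.150·(-12.7−10) = -3.4050
  sulphur-dioxide contribution → 1.398 μm/a
  chloride contribution → 7.154 μm/a
  ⇒ r_corr(carbon steel) = 8.552 μm/a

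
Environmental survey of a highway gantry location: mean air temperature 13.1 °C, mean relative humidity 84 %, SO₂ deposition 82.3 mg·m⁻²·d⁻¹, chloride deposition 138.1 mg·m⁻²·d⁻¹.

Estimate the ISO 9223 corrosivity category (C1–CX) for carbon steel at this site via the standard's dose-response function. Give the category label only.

carbon steel: f(T) = -0.054·(T−10) [T>10 °C] = -0.1674
  Pd branch = 1.77·Pd^0.52·e^(0.02·RH+f) = 79.6 μm/a
  Cl⁻ term: 0.102·138.1^0.62·exp(0.033·84+0.04·13.1) = 58.47
  sum: 79.6 + 58.47 → r_corr = 138.1 μm/a
138 μm/a falls in (80, 200] for carbon steel → category C5

C5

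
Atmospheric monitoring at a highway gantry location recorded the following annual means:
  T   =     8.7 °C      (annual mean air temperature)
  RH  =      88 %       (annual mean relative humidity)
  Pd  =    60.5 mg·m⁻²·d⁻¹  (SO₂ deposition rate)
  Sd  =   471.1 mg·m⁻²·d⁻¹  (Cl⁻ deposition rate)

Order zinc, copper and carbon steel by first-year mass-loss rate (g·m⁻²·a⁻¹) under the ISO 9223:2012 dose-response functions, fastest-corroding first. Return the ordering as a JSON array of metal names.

zinc: f(T) = +0.038·(T−10) [T≤10 °C] = -0.0494
  sulphur-dioxide contribution → 4.277 μm/a
  chloride contribution → 2.475 μm/a
  ⇒ r_corr(zinc) = 6.752 μm/a
  mass loss = 6.752 μm/a × 7.14 g/cm³ = 48.21 g·m⁻²·a⁻¹
copper: temperature factor f = +0.126·(-1.3) = -0.1638
  sulphur-dioxide contribution → 2.351 μm/a
  chloride contribution → 1.965 μm/a
  total first-year rate 4.316 μm/a
  mass loss = 4.316 μm/a × 8.96 g/cm³ = 38.67 g·m⁻²·a⁻¹
carbon steel: temperature factor f = +0.150·(-1.3) = -0.1950
  sulphur-dioxide contribution → 71.48 μm/a
  chloride contribution → 119.7 μm/a
  ⇒ r_corr(carbon steel) = 191.2 μm/a
  mass loss = 191.2 μm/a × 7.85 g/cm³ = 1501 g·m⁻²·a⁻¹
Ordering by g·m⁻²·a⁻¹: carbon steel (1500) > zinc (48.2) > copper (38.7)

["carbon steel", "zinc", "copper"]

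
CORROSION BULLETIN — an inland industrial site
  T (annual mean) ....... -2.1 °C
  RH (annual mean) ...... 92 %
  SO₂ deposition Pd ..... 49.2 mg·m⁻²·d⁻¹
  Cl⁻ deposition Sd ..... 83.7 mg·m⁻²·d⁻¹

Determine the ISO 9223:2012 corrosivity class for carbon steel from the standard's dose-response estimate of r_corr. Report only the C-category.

carbon steel: f(T) = +0.150·(T−10) [T≤10 °C] = -1.8150
  SO₂ term: 1.77·49.2^0.52·exp(0.02·92-1.8150) = 13.76
  Sd branch = 0.102·Sd^0.62·e^(0.033·RH+0.04·T) = 30.39 μm/a
  r_corr = 13.76 + 30.39 = 44.15 μm/a
ISO 9223 Table 2 (carbon steel): 25 < 44.2 ≤ 50 μm/a ⇒ C3

C3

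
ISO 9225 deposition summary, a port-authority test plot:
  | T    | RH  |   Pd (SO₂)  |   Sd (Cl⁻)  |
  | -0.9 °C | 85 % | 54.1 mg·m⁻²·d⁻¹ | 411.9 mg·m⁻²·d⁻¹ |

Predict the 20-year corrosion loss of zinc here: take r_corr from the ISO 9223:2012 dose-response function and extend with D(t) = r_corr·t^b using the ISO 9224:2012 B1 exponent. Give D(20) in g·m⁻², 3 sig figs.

zinc: temperature factor f = +0.038·(-10.9) = -0.4142
  Pd branch = 0.0129·Pd^0.44·e^(0.046·RH+f) = 2.463 μm/a
  Sd branch = 0.0175·Sd^0.57·e^(0.008·RH+0.085·T) = 0.9898 μm/a
  r_corr = 2.463 + 0.9898 = 3.452 μm/a
ISO 9224: D(t) = r_corr · t^b with b = 0.813 (zinc, B1)
  D(20) = 3.452 × 20^0.813 = 3.452 × 11.42 = 39.43 μm
  Mass loss = 39.43 μm × 7.14 g/cm³ = 281.6 g·m⁻²

D(20) = 282 g·m⁻²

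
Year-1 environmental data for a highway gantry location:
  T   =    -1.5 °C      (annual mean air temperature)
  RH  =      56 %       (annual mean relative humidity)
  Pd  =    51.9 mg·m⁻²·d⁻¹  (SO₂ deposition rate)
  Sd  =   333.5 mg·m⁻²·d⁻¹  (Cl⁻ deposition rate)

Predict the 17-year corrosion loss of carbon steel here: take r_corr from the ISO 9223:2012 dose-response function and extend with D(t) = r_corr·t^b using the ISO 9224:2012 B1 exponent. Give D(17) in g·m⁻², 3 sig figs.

carbon steel: f(T) = +0.150·(T−10) [T≤10 °C] = -1.7250
  Pd branch = 1.77·Pd^0.52·e^(0.02·RH+f) = 7.536 μm/a
  Sd branch = 0.102·Sd^0.62·e^(0.033·RH+0.04·T) = 22.36 μm/a
  r_corr = 7.536 + 22.36 = 29.89 μm/a
Long-term exponent b (ISO 9224 Table 2, B1) = 0.523
  D(17) = 29.89 × 17^0.523 = 29.89 × 4.401 = 131.6 μm
  Mass loss = 131.6 μm × 7.85 g/cm³ = 1033 g·m⁻²

D(17) = 1.03e+03 g·m⁻²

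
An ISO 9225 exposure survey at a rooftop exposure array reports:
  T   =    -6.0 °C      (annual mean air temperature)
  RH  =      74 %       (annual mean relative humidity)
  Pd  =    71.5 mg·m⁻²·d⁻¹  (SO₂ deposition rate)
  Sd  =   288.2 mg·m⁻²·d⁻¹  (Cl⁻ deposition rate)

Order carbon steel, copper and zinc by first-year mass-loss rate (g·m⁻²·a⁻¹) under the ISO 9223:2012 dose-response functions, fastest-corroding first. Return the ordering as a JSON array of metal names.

["carbon steel", "zinc", "copper"]

carbon steel: temperature factor f = +0.150·(-16.0) = -2.4000
  Pd branch = 1.77·Pd^0.52·e^(0.02·RH+f) = 6.496 μm/a
  Cl⁻ term: 0.102·288.2^0.62·exp(0.033·74+0.04·-6.0) = 30.9
  r_corr = 6.496 + 30.9 = 37.39 μm/a
  mass loss = 37.39 μm/a × 7.85 g/cm³ = 293.5 g·m⁻²·a⁻¹
copper: T≤10 °C ⇒ hinge +0.126·(-6.0−10) = -2.0160
  SO₂ term: 0.0053·71.5^0.26·exp(0.059·74-2.0160) = 0.1687
  Cl⁻ term: 0.01025·288.2^0.27·exp(0.036·74+0.049·-6.0) = 0.506
  sum: 0.1687 + 0.506 → r_corr = 0.6746 μm/a
  mass loss = 0.6746 μm/a × 8.96 g/cm³ = 6.045 g·m⁻²·a⁻¹
zinc: f(T) = +0.038·(T−10) [T≤10 °C] = -0.6080
  SO₂ term: 0.0129·71.5^0.44·exp(0.046·74-0.6080) = 1.383
  Cl⁻ term: 0.0175·288.2^0.57·exp(0.008·74+0.085·-6.0) = 0.4794
  r_corr = 1.383 + 0.4794 = 1.862 μm/a
  mass loss = 1.862 μm/a × 7.14 g/cm³ = 13.3 g·m⁻²·a⁻¹
Ordering by g·m⁻²·a⁻¹: carbon steel (294) > zinc (13.3) > copper (6.04)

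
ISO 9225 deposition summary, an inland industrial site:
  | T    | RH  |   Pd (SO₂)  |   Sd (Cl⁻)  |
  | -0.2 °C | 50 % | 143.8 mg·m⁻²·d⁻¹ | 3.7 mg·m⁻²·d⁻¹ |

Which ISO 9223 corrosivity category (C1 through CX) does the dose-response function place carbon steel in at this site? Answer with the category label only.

C2

carbon steel: f(T) = +0.150·(T−10) [T≤10 °C] = -1.5300
  Pd branch = 1.77·Pd^0.52·e^(0.02·RH+f) = 13.8 μm/a
  Cl⁻ term: 0.102·3.7^0.62·exp(0.033·50+0.04·-0.2) = 1.186
  r_corr = 13.8 + 1.186 = 14.98 μm/a
ISO 9223 Table 2 (carbon steel): 1.3 < 15 ≤ 25 μm/a ⇒ C2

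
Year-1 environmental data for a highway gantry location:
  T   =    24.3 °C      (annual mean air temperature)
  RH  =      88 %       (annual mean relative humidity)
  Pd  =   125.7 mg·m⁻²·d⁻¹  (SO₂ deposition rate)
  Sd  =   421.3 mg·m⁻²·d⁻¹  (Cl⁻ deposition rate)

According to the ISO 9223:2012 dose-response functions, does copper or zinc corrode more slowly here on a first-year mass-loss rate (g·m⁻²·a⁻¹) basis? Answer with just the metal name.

copper

copper: T>10 °C ⇒ hinge -0.080·(24.3−10) = -1.1440
  Pd branch = 0.0053·Pd^0.26·e^(0.059·RH+f) = 1.067 μm/a
  Sd branch = 0.01025·Sd^0.27·e^(0.036·RH+0.049·T) = 4.096 μm/a
  r_corr = 1.067 + 4.096 = 5.163 μm/a
  mass loss = 5.163 μm/a × 8.96 g/cm³ = 46.26 g·m⁻²·a⁻¹
zinc: temperature factor f = -0.071·(14.3) = -1.0153
  SO₂ term: 0.0129·125.7^0.44·exp(0.046·88-1.0153) = 2.246
  Sd branch = 0.0175·Sd^0.57·e^(0.008·RH+0.085·T) = 8.746 μm/a
  sum: 2.246 + 8.746 → r_corr = 10.99 μm/a
  mass loss = 10.99 μm/a × 7.14 g/cm³ = 78.49 g·m⁻²·a⁻¹
Ordering by g·m⁻²·a⁻¹: zinc (78.5) > copper (46.3)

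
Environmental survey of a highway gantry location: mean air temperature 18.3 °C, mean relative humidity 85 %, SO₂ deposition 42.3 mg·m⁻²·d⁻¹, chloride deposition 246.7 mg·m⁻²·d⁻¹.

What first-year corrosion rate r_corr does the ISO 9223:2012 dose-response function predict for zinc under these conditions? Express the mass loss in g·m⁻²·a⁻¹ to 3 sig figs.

r_corr = 40.2 g·m⁻²·a⁻¹

zinc: f(T) = -0.071·(T−10) [T>10 °C] = -0.5893
  SO₂ term: 0.0129·42.3^0.44·exp(0.046·85-0.5893) = 1.855
  Sd branch = 0.0175·Sd^0.57·e^(0.008·RH+0.085·T) = 3.78 μm/a
  r_corr = 1.855 + 3.78 = 5.635 μm/a
Convert to mass loss: 5.635 μm/a × 7.14 g/cm³ = 40.23 g·m⁻²·a⁻¹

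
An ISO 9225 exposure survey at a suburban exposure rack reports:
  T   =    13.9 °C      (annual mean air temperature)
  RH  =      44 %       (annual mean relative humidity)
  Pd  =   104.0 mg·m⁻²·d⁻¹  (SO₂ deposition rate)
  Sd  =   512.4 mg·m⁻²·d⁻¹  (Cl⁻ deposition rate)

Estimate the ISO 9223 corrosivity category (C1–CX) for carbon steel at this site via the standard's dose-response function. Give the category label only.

carbon steel: f(T) = -0.054·(T−10) [T>10 °C] = -0.2106
  sulphur-dioxide contribution → 38.69 μm/a
  chloride contribution → 36.36 μm/a
  total first-year rate 75.05 μm/a
Category bounds: 50…80 μm/a bracket r_corr ⇒ C4

C4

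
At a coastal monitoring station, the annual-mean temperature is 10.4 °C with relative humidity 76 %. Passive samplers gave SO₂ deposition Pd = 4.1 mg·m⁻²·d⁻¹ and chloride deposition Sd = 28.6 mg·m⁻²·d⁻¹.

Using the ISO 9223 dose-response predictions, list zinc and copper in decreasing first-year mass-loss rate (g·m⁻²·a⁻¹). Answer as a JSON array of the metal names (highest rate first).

zinc: temperature factor f = -0.071·(0.4) = -0.0284
  Pd branch = 0.0129·Pd^0.44·e^(0.046·RH+f) = 0.7694 μm/a
  Cl⁻ term: 0.0175·28.6^0.57·exp(0.008·76+0.085·10.4) = 0.5262
  r_corr = 0.7694 + 0.5262 = 1.296 μm/a
  mass loss = 1.296 μm/a × 7.14 g/cm³ = 9.251 g·m⁻²·a⁻¹
copper: T>10 °C ⇒ hinge -0.080·(10.4−10) = -0.0320
  Pd branch = 0.0053·Pd^0.26·e^(0.059·RH+f) = 0.6563 μm/a
  Sd branch = 0.01025·Sd^0.27·e^(0.036·RH+0.049·T) = 0.6509 μm/a
  r_corr = 0.6563 + 0.6509 = 1.307 μm/a
  mass loss = 1.307 μm/a × 8.96 g/cm³ = 11.71 g·m⁻²·a⁻¹
Ordering by g·m⁻²·a⁻¹: copper (11.7) > zinc (9.25)

["copper", "zinc"]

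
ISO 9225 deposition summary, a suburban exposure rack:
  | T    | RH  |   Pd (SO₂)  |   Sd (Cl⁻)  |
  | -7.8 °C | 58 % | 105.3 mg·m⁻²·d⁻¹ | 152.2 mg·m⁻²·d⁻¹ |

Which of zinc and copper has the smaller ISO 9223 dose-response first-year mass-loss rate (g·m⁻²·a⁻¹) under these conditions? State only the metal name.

zinc: temperature factor f = +0.038·(-17.8) = -0.6764
  Pd branch = 0.0129·Pd^0.44·e^(0.046·RH+f) = 0.7335 μm/a
  Cl⁻ term: 0.0175·152.2^0.57·exp(0.008·58+0.085·-7.8) = 0.2515
  sum: 0.7335 + 0.2515 → r_corr = 0.985 μm/a
  mass loss = 0.985 μm/a × 7.14 g/cm³ = 7.033 g·m⁻²·a⁻¹
copper: f(T) = +0.126·(T−10) [T≤10 °C] = -2.2428
  Pd branch = 0.0053·Pd^0.26·e^(0.059·RH+f) = 0.05784 μm/a
  Cl⁻ term: 0.01025·152.2^0.27·exp(0.036·58+0.049·-7.8) = 0.2192
  r_corr = 0.05784 + 0.2192 = 0.277 μm/a
  mass loss = 0.277 μm/a × 8.96 g/cm³ = 2.482 g·m⁻²·a⁻¹
Ordering by g·m⁻²·a⁻¹: zinc (7.03) > copper (2.48)

copper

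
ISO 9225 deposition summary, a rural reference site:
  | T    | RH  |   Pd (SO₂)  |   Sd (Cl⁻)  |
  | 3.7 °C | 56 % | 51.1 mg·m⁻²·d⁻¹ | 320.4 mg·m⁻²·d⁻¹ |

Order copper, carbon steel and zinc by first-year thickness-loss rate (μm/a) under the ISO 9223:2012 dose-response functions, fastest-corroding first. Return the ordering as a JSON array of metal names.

copper: f(T) = +0.126·(T−10) [T≤10 °C] = -0.7938
  SO₂ term: 0.0053·51.1^0.26·exp(0.059·56-0.7938) = 0.1814
  Sd branch = 0.01025·Sd^0.27·e^(0.036·RH+0.049·T) = 0.4381 μm/a
  r_corr = 0.1814 + 0.4381 = 0.6195 μm/a
carbon steel: f(T) = +0.150·(T−10) [T≤10 °C] = -0.9450
  Pd branch = 1.77·Pd^0.52·e^(0.02·RH+f) = 16.31 μm/a
  Cl⁻ term: 0.102·320.4^0.62·exp(0.033·56+0.04·3.7) = 26.85
  sum: 16.31 + 26.85 → r_corr = 43.16 μm/a
zinc: T≤10 °C ⇒ hinge +0.038·(3.7−10) = -0.2394
  Pd branch = 0.0129·Pd^0.44·e^(0.046·RH+f) = 0.7535 μm/a
  Cl⁻ term: 0.0175·320.4^0.57·exp(0.008·56+0.085·3.7) = 1.006
  r_corr = 0.7535 + 1.006 = 1.759 μm/a
Ordering by μm/a: carbon steel (43.2) > zinc (1.76) > copper (0.619)

["carbon steel", "zinc", "copper"]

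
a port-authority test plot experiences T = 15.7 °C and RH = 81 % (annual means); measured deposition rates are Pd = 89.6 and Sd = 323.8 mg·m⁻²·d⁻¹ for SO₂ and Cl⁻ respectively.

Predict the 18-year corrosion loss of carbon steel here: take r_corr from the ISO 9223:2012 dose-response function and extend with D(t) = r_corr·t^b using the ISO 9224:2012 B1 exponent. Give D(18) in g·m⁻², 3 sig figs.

carbon steel: temperature factor f = -0.054·(5.7) = -0.3078
  sulphur-dioxide contribution → 68.09 μm/a
  chloride contribution → 99.67 μm/a
  total first-year rate 167.8 μm/a
Long-term exponent b (ISO 9224 Table 2, B1) = 0.523
  D(18) = 167.8 × 18^0.523 = 167.8 × 4.534 = 760.7 μm
  Mass loss = 760.7 μm × 7.85 g/cm³ = 5971 g·m⁻²

D(18) = 5.97e+03 g·m⁻²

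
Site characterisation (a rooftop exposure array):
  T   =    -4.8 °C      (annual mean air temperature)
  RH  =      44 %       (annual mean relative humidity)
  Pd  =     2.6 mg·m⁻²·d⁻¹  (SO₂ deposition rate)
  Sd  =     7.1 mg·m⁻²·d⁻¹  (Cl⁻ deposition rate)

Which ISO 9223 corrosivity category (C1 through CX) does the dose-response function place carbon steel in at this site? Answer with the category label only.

carbon steel: f(T) = +0.150·(T−10) [T≤10 °C] = -2.2200
  Pd branch = 1.77·Pd^0.52·e^(0.02·RH+f) = 0.7617 μm/a
  Cl⁻ term: 0.102·7.1^0.62·exp(0.033·44+0.04·-4.8) = 1.212
  sum: 0.7617 + 1.212 → r_corr = 1.974 μm/a
1.97 μm/a falls in (1.3, 25] for carbon steel → category C2

C2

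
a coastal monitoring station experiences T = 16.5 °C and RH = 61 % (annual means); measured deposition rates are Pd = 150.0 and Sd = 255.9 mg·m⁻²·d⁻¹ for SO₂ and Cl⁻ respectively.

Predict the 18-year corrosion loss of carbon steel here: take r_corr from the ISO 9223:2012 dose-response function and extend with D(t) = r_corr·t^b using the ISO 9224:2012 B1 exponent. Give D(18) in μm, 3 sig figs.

D(18) = 468 μm

carbon steel: f(T) = -0.054·(T−10) [T>10 °C] = -0.3510
  sulphur-dioxide contribution → 57.14 μm/a
  chloride contribution → 45.97 μm/a
  ⇒ r_corr(carbon steel) = 103.1 μm/a
ISO 9224: D(t) = r_corr · t^b with b = 0.523 (carbon steel, B1)
  D(18) = 103.1 × 18^0.523 = 103.1 × 4.534 = 467.5 μm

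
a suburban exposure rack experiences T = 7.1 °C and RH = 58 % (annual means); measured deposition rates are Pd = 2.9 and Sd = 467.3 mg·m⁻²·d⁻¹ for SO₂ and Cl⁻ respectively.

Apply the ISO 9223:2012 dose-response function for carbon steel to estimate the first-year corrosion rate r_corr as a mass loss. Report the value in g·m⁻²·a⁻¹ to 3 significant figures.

carbon steel: temperature factor f = +0.150·(-2.9) = -0.4350
  SO₂ term: 1.77·2.9^0.52·exp(0.02·58-0.4350) = 6.357
  Sd branch = 0.102·Sd^0.62·e^(0.033·RH+0.04·T) = 41.53 μm/a
  sum: 6.357 + 41.53 → r_corr = 47.88 μm/a
Convert to mass loss: 47.88 μm/a × 7.85 g/cm³ = 375.9 g·m⁻²·a⁻¹

r_corr = 376 g·m⁻²·a⁻¹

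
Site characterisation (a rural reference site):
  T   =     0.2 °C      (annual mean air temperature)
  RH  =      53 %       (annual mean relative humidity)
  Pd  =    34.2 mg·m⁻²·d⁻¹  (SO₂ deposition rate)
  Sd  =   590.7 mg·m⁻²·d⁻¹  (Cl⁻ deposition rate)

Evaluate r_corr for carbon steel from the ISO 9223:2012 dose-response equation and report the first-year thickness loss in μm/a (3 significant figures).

carbon steel: T≤10 °C ⇒ hinge +0.150·(0.2−10) = -1.4700
  sulphur-dioxide contribution → 7.372 μm/a
  chloride contribution → 30.9 μm/a
  total first-year rate 38.27 μm/a

r_corr = 38.3 μm/a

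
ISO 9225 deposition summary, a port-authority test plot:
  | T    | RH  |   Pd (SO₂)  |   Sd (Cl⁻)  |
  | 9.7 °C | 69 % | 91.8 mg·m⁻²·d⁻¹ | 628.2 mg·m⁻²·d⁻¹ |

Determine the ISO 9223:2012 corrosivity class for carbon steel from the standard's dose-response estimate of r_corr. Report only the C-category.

C5

carbon steel: f(T) = +0.150·(T−10) [T≤10 °C] = -0.0450
  sulphur-dioxide contribution → 70.54 μm/a
  chloride contribution → 79.58 μm/a
  ⇒ r_corr(carbon steel) = 150.1 μm/a
150 μm/a falls in (80, 200] for carbon steel → category C5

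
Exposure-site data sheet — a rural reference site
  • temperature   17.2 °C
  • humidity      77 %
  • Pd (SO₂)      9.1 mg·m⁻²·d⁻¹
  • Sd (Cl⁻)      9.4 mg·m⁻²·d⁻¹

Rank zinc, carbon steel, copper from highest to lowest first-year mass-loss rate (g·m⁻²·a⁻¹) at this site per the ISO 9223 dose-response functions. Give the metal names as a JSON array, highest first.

["carbon steel", "copper", "zinc"]

zinc: T>10 °C ⇒ hinge -0.071·(17.2−10) = -0.5112
  sulphur-dioxide contribution → 0.706 μm/a
  chloride contribution → 0.5014 μm/a
  ⇒ r_corr(zinc) = 1.207 μm/a
  mass loss = 1.207 μm/a × 7.14 g/cm³ = 8.621 g·m⁻²·a⁻¹
carbon steel: f(T) = -0.054·(T−10) [T>10 °C] = -0.3888
  sulphur-dioxide contribution → 17.65 μm/a
  chloride contribution → 10.33 μm/a
  ⇒ r_corr(carbon steel) = 27.98 μm/a
  mass loss = 27.98 μm/a × 7.85 g/cm³ = 219.6 g·m⁻²·a⁻¹
copper: f(T) = -0.080·(T−10) [T>10 °C] = -0.5760
  sulphur-dioxide contribution → 0.4971 μm/a
  chloride contribution → 0.6972 μm/a
  total first-year rate 1.194 μm/a
  mass loss = 1.194 μm/a × 8.96 g/cm³ = 10.7 g·m⁻²·a⁻¹
Ordering by g·m⁻²·a⁻¹: carbon steel (220) > copper (10.7) > zinc (8.62)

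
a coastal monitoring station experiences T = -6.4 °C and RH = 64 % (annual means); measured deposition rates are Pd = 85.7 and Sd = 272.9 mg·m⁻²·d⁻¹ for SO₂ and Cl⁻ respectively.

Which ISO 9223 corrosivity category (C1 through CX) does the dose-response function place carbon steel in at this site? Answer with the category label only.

carbon steel: temperature factor f = +0.150·(-16.4) = -2.4600
  Pd branch = 1.77·Pd^0.52·e^(0.02·RH+f) = 5.504 μm/a
  Sd branch = 0.102·Sd^0.62·e^(0.033·RH+0.04·T) = 21.13 μm/a
  r_corr = 5.504 + 21.13 = 26.64 μm/a
26.6 μm/a falls in (25, 50] for carbon steel → category C3

C3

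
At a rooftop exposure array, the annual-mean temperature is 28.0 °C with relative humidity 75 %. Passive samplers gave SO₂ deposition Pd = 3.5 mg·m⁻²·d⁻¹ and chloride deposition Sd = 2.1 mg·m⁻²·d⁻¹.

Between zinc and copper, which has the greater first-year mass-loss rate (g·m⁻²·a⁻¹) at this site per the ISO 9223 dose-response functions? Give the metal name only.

zinc: T>10 °C ⇒ hinge -0.071·(28.0−10) = -1.2780
  sulphur-dioxide contribution → 0.1965 μm/a
  chloride contribution → 0.5259 μm/a
  ⇒ r_corr(zinc) = 0.7224 μm/a
  mass loss = 0.7224 μm/a × 7.14 g/cm³ = 5.158 g·m⁻²·a⁻¹
copper: f(T) = -0.080·(T−10) [T>10 °C] = -1.4400
  sulphur-dioxide contribution → 0.1452 μm/a
  chloride contribution → 0.7348 μm/a
  total first-year rate 0.88 μm/a
  mass loss = 0.88 μm/a × 8.96 g/cm³ = 7.885 g·m⁻²·a⁻¹
Ordering by g·m⁻²·a⁻¹: copper (7.89) > zinc (5.16)

copper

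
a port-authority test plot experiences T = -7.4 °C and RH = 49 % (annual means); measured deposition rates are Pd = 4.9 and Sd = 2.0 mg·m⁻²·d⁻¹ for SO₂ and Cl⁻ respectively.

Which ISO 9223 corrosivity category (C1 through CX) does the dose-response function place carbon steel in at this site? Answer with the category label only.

C2

carbon steel: f(T) = +0.150·(T−10) [T≤10 °C] = -2.6100
  Pd branch = 1.77·Pd^0.52·e^(0.02·RH+f) = 0.7925 μm/a
  Sd branch = 0.102·Sd^0.62·e^(0.033·RH+0.04·T) = 0.5874 μm/a
  sum: 0.7925 + 0.5874 → r_corr = 1.38 μm/a
ISO 9223 Table 2 (carbon steel): 1.3 < 1.38 ≤ 25 μm/a ⇒ C2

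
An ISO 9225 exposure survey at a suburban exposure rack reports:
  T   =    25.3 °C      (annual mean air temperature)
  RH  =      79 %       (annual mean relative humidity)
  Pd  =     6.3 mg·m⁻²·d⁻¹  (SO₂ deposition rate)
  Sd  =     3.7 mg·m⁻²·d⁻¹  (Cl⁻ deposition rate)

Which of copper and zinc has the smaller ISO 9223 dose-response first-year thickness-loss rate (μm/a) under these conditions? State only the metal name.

copper: T>10 °C ⇒ hinge -0.080·(25.3−10) = -1.2240
  Pd branch = 0.0053·Pd^0.26·e^(0.059·RH+f) = 0.2659 μm/a
  Cl⁻ term: 0.01025·3.7^0.27·exp(0.036·79+0.049·25.3) = 0.8663
  r_corr = 0.2659 + 0.8663 = 1.132 μm/a
zinc: T>10 °C ⇒ hinge -0.071·(25.3−10) = -1.0863
  SO₂ term: 0.0129·6.3^0.44·exp(0.046·79-1.0863) = 0.3705
  Cl⁻ term: 0.0175·3.7^0.57·exp(0.008·79+0.085·25.3) = 0.5961
  r_corr = 0.3705 + 0.5961 = 0.9666 μm/a
Ordering by μm/a: copper (1.13) > zinc (0.967)

zinc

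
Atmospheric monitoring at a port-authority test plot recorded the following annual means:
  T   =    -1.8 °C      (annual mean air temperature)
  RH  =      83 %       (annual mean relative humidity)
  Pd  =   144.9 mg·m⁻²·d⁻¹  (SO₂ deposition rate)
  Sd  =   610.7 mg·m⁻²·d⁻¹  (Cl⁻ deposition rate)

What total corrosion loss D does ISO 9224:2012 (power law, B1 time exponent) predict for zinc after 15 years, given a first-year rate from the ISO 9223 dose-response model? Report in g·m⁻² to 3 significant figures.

zinc: f(T) = +0.038·(T−10) [T≤10 °C] = -0.4484
  SO₂ term: 0.0129·144.9^0.44·exp(0.046·83-0.4484) = 3.349
  Cl⁻ term: 0.0175·610.7^0.57·exp(0.008·83+0.085·-1.8) = 1.129
  r_corr = 3.349 + 1.129 = 4.478 μm/a
Long-term exponent b (ISO 9224 Table 2, B1) = 0.813
  D(15) = 4.478 × 15^0.813 = 4.478 × 9.04 = 40.48 μm
  Mass loss = 40.48 μm × 7.14 g/cm³ = 289 g·m⁻²

D(15) = 289 g·m⁻²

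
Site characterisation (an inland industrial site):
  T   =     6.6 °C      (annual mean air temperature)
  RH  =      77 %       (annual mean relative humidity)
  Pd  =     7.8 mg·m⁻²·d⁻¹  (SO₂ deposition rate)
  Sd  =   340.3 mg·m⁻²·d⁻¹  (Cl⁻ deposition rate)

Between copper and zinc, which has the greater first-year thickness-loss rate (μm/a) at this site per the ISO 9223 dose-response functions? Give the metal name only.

copper: f(T) = +0.126·(T−10) [T≤10 °C] = -0.4284
  Pd branch = 0.0053·Pd^0.26·e^(0.059·RH+f) = 0.5536 μm/a
  Sd branch = 0.01025·Sd^0.27·e^(0.036·RH+0.049·T) = 1.093 μm/a
  r_corr = 0.5536 + 1.093 = 1.647 μm/a
zinc: temperature factor f = +0.038·(-3.4) = -0.1292
  Pd branch = 0.0129·Pd^0.44·e^(0.046·RH+f) = 0.9667 μm/a
  Sd branch = 0.0175·Sd^0.57·e^(0.008·RH+0.085·T) = 1.575 μm/a
  r_corr = 0.9667 + 1.575 = 2.542 μm/a
Ordering by μm/a: zinc (2.54) > copper (1.65)

zinc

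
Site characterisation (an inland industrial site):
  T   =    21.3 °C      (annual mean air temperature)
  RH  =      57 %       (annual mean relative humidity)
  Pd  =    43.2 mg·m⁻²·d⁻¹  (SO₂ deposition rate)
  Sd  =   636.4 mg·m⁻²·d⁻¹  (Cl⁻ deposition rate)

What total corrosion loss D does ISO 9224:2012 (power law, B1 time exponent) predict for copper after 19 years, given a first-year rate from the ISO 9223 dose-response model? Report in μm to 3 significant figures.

copper: T>10 °C ⇒ hinge -0.080·(21.3−10) = -0.9040
  SO₂ term: 0.0053·43.2^0.26·exp(0.059·57-0.9040) = 0.165
  Sd branch = 0.01025·Sd^0.27·e^(0.036·RH+0.049·T) = 1.295 μm/a
  r_corr = 0.165 + 1.295 = 1.46 μm/a
Power-law: D(19) = r_corr · 19^0.667
  D(19) = 1.46 × 19^0.667 = 1.46 × 7.127 = 10.4 μm

D(19) = 10.4 μm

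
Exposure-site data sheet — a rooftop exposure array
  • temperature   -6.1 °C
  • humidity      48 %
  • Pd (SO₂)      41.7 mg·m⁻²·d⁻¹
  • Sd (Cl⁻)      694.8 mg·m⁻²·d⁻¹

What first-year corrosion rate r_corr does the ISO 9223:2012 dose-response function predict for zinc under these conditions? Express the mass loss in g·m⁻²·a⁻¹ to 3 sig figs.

r_corr = 6.90 g·m⁻²·a⁻¹

zinc: f(T) = +0.038·(T−10) [T≤10 °C] = -0.6118
  Pd branch = 0.0129·Pd^0.44·e^(0.046·RH+f) = 0.3286 μm/a
  Cl⁻ term: 0.0175·694.8^0.57·exp(0.008·48+0.085·-6.1) = 0.6375
  r_corr = 0.3286 + 0.6375 = 0.9661 μm/a
Convert to mass loss: 0.9661 μm/a × 7.14 g/cm³ = 6.898 g·m⁻²·a⁻¹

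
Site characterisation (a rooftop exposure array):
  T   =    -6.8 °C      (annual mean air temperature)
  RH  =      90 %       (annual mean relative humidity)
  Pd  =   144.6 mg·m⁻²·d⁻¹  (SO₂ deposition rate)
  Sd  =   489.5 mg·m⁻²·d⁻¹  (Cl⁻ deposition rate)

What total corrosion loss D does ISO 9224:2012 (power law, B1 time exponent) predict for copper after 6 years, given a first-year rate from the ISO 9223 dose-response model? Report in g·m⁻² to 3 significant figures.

copper: T≤10 °C ⇒ hinge +0.126·(-6.8−10) = -2.1168
  sulphur-dioxide contribution → 0.4707 μm/a
  chloride contribution → 0.9985 μm/a
  total first-year rate 1.469 μm/a
Long-term exponent b (ISO 9224 Table 2, B1) = 0.667
  D(6) = 1.469 × 6^0.667 = 1.469 × 3.304 = 4.854 μm
  Mass loss = 4.854 μm × 8.96 g/cm³ = 43.49 g·m⁻²

D(6) = 43.5 g·m⁻²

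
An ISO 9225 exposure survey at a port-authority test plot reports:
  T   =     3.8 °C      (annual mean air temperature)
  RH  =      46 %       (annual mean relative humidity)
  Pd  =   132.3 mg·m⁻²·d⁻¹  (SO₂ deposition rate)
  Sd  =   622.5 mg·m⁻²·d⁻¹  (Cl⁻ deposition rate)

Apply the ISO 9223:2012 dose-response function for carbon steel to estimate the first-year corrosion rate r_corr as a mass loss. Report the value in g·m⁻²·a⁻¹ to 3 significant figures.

carbon steel: temperature factor f = +0.150·(-6.2) = -0.9300
  sulphur-dioxide contribution → 22.22 μm/a
  chloride contribution → 29.26 μm/a
  total first-year rate 51.48 μm/a
Convert to mass loss: 51.48 μm/a × 7.85 g/cm³ = 404.1 g·m⁻²·a⁻¹

r_corr = 404 g·m⁻²·a⁻¹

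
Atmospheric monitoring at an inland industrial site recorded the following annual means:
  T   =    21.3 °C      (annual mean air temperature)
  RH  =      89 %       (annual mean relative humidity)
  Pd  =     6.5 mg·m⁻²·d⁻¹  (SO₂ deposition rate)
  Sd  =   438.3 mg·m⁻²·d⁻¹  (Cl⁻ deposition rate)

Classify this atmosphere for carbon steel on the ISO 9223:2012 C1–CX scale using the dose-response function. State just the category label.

carbon steel: T>10 °C ⇒ hinge -0.054·(21.3−10) = -0.6102
  SO₂ term: 1.77·6.5^0.52·exp(0.02·89-0.6102) = 15.09
  Cl⁻ term: 0.102·438.3^0.62·exp(0.033·89+0.04·21.3) = 195.9
  sum: 15.09 + 195.9 → r_corr = 211 μm/a
Category bounds: 200…700 μm/a bracket r_corr ⇒ CX

CX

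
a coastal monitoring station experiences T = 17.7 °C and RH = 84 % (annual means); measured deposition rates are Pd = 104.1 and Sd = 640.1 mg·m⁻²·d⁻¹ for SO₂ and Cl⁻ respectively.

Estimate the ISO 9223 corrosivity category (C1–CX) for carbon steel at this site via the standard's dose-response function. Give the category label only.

CX

carbon steel: T>10 °C ⇒ hinge -0.054·(17.7−10) = -0.4158
  SO₂ term: 1.77·104.1^0.52·exp(0.02·84-0.4158) = 70.16
  Cl⁻ term: 0.102·640.1^0.62·exp(0.033·84+0.04·17.7) = 181.9
  sum: 70.16 + 181.9 → r_corr = 252.1 μm/a
ISO 9223 Table 2 (carbon steel): 200 < 252 ≤ 700 μm/a ⇒ CX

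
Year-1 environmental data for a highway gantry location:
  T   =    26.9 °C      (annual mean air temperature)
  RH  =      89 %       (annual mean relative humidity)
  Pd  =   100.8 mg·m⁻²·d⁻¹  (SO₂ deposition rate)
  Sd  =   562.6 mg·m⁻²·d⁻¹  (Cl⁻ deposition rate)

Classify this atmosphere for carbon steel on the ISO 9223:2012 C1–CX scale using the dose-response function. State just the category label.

carbon steel: temperature factor f = -0.054·(16.9) = -0.9126
  Pd branch = 1.77·Pd^0.52·e^(0.02·RH+f) = 46.4 μm/a
  Sd branch = 0.102·Sd^0.62·e^(0.033·RH+0.04·T) = 286.1 μm/a
  sum: 46.4 + 286.1 → r_corr = 332.5 μm/a
333 μm/a falls in (200, 700] for carbon steel → category CX

CX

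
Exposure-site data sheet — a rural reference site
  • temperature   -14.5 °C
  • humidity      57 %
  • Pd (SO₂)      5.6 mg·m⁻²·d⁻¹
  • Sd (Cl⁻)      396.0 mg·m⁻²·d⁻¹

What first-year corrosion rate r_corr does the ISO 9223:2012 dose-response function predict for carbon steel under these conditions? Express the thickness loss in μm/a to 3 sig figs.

r_corr = 15.6 μm/a

carbon steel: f(T) = +0.150·(T−10) [T≤10 °C] = -3.6750
  Pd branch = 1.77·Pd^0.52·e^(0.02·RH+f) = 0.3436 μm/a
  Cl⁻ term: 0.102·396.0^0.62·exp(0.033·57+0.04·-14.5) = 15.28
  r_corr = 0.3436 + 15.28 = 15.63 μm/a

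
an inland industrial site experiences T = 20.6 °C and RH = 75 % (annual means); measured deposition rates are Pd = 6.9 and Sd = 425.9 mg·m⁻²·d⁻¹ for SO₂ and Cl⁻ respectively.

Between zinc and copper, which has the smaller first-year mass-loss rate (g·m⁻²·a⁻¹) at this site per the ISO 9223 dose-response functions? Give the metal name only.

zinc: temperature factor f = -0.071·(10.6) = -0.7526
  SO₂ term: 0.0129·6.9^0.44·exp(0.046·75-0.7526) = 0.4479
  Cl⁻ term: 0.0175·425.9^0.57·exp(0.008·75+0.085·20.6) = 5.791
  sum: 0.4479 + 5.791 → r_corr = 6.239 μm/a
  mass loss = 6.239 μm/a × 7.14 g/cm³ = 44.55 g·m⁻²·a⁻¹
copper: T>10 °C ⇒ hinge -0.080·(20.6−10) = -0.8480
  Pd branch = 0.0053·Pd^0.26·e^(0.059·RH+f) = 0.3132 μm/a
  Cl⁻ term: 0.01025·425.9^0.27·exp(0.036·75+0.049·20.6) = 2.146
  sum: 0.3132 + 2.146 → r_corr = 2.459 μm/a
  mass loss = 2.459 μm/a × 8.96 g/cm³ = 22.03 g·m⁻²·a⁻¹
Ordering by g·m⁻²·a⁻¹: zinc (44.5) > copper (22)

copper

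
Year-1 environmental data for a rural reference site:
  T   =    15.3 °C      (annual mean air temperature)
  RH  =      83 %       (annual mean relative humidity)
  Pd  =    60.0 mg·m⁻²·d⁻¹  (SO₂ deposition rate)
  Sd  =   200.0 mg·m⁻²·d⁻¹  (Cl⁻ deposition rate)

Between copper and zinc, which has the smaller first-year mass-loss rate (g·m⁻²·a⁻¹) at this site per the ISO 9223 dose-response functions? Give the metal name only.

copper

copper: T>10 °C ⇒ hinge -0.080·(15.3−10) = -0.4240
  SO₂ term: 0.0053·60.0^0.26·exp(0.059·83-0.4240) = 1.346
  Cl⁻ term: 0.01025·200.0^0.27·exp(0.036·83+0.049·15.3) = 1.8
  r_corr = 1.346 + 1.8 = 3.146 μm/a
  mass loss = 3.146 μm/a × 8.96 g/cm³ = 28.19 g·m⁻²·a⁻¹
zinc: f(T) = -0.071·(T−10) [T>10 °C] = -0.3763
  Pd branch = 0.0129·Pd^0.44·e^(0.046·RH+f) = 2.442 μm/a
  Sd branch = 0.0175·Sd^0.57·e^(0.008·RH+0.085·T) = 2.557 μm/a
  sum: 2.442 + 2.557 → r_corr = 4.999 μm/a
  mass loss = 4.999 μm/a × 7.14 g/cm³ = 35.69 g·m⁻²·a⁻¹
Ordering by g·m⁻²·a⁻¹: zinc (35.7) > copper (28.2)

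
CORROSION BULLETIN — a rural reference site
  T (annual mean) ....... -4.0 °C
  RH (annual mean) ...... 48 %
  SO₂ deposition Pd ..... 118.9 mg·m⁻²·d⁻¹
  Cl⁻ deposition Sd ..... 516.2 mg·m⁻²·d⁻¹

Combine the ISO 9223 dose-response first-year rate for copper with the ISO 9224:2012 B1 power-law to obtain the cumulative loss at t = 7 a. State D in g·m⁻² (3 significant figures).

D(7) = 10.2 g·m⁻²

copper: temperature factor f = +0.126·(-14.0) = -1.7640
  Pd branch = 0.0053·Pd^0.26·e^(0.059·RH+f) = 0.05341 μm/a
  Cl⁻ term: 0.01025·516.2^0.27·exp(0.036·48+0.049·-4.0) = 0.2562
  sum: 0.05341 + 0.2562 → r_corr = 0.3096 μm/a
Power-law: D(7) = r_corr · 7^0.667
  D(7) = 0.3096 × 7^0.667 = 0.3096 × 3.662 = 1.134 μm
  Mass loss = 1.134 μm × 8.96 g/cm³ = 10.16 g·m⁻²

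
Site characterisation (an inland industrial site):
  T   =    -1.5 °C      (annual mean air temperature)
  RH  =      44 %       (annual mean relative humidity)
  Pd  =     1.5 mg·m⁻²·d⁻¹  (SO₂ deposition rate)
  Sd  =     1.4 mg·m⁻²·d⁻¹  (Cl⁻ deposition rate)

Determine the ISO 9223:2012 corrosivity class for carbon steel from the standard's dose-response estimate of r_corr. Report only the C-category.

carbon steel: T≤10 °C ⇒ hinge +0.150·(-1.5−10) = -1.7250
  Pd branch = 1.77·Pd^0.52·e^(0.02·RH+f) = 0.9388 μm/a
  Sd branch = 0.102·Sd^0.62·e^(0.033·RH+0.04·T) = 0.5055 μm/a
  r_corr = 0.9388 + 0.5055 = 1.444 μm/a
ISO 9223 Table 2 (carbon steel): 1.3 < 1.44 ≤ 25 μm/a ⇒ C2

C2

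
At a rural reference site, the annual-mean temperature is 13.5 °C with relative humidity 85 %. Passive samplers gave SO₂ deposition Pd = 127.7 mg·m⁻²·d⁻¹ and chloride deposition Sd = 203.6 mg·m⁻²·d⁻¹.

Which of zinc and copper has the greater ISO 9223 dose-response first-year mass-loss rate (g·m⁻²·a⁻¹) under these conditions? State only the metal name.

zinc

zinc: T>10 °C ⇒ hinge -0.071·(13.5−10) = -0.2485
  SO₂ term: 0.0129·127.7^0.44·exp(0.046·85-0.2485) = 4.241
  Sd branch = 0.0175·Sd^0.57·e^(0.008·RH+0.085·T) = 2.253 μm/a
  r_corr = 4.241 + 2.253 = 6.494 μm/a
  mass loss = 6.494 μm/a × 7.14 g/cm³ = 46.37 g·m⁻²·a⁻¹
copper: temperature factor f = -0.080·(3.5) = -0.2800
  Pd branch = 0.0053·Pd^0.26·e^(0.059·RH+f) = 2.129 μm/a
  Sd branch = 0.01025·Sd^0.27·e^(0.036·RH+0.049·T) = 1.78 μm/a
  sum: 2.129 + 1.78 → r_corr = 3.909 μm/a
  mass loss = 3.909 μm/a × 8.96 g/cm³ = 35.03 g·m⁻²·a⁻¹
Ordering by g·m⁻²·a⁻¹: zinc (46.4) > copper (35)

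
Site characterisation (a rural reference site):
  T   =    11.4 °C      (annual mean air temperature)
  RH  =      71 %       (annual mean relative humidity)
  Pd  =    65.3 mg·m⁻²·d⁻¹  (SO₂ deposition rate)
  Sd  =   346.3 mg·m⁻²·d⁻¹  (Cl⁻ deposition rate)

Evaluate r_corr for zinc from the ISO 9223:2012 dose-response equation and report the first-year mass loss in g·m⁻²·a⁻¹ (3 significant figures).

r_corr = 30.0 g·m⁻²·a⁻¹

zinc: T>10 °C ⇒ hinge -0.071·(11.4−10) = -0.0994
  SO₂ term: 0.0129·65.3^0.44·exp(0.046·71-0.0994) = 1.925
  Sd branch = 0.0175·Sd^0.57·e^(0.008·RH+0.085·T) = 2.281 μm/a
  r_corr = 1.925 + 2.281 = 4.205 μm/a
Convert to mass loss: 4.205 μm/a × 7.14 g/cm³ = 30.03 g·m⁻²·a⁻¹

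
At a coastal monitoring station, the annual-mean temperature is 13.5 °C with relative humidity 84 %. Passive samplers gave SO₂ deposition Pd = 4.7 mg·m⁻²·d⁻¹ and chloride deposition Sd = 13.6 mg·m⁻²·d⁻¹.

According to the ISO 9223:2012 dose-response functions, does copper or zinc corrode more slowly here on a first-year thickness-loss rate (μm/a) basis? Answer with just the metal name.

copper: T>10 °C ⇒ hinge -0.080·(13.5−10) = -0.2800
  SO₂ term: 0.0053·4.7^0.26·exp(0.059·84-0.2800) = 0.8507
  Cl⁻ term: 0.01025·13.6^0.27·exp(0.036·84+0.049·13.5) = 0.8267
  sum: 0.8507 + 0.8267 → r_corr = 1.677 μm/a
zinc: temperature factor f = -0.071·(3.5) = -0.2485
  Pd branch = 0.0129·Pd^0.44·e^(0.046·RH+f) = 0.9473 μm/a
  Cl⁻ term: 0.0175·13.6^0.57·exp(0.008·84+0.085·13.5) = 0.4779
  sum: 0.9473 + 0.4779 → r_corr = 1.425 μm/a
Ordering by μm/a: copper (1.68) > zinc (1.43)

zinc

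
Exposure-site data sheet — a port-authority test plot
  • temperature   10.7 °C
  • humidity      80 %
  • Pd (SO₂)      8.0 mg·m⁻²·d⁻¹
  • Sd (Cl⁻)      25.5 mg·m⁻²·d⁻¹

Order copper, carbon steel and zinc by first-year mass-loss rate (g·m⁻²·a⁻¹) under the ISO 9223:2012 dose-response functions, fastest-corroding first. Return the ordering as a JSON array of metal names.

["carbon steel", "copper", "zinc"]

copper: temperature factor f = -0.080·(0.7) = -0.0560
  SO₂ term: 0.0053·8.0^0.26·exp(0.059·80-0.0560) = 0.9652
  Sd branch = 0.01025·Sd^0.27·e^(0.036·RH+0.049·T) = 0.7395 μm/a
  sum: 0.9652 + 0.7395 → r_corr = 1.705 μm/a
  mass loss = 1.705 μm/a × 8.96 g/cm³ = 15.27 g·m⁻²·a⁻¹
carbon steel: T>10 °C ⇒ hinge -0.054·(10.7−10) = -0.0378
  SO₂ term: 1.77·8.0^0.52·exp(0.02·80-0.0378) = 24.89
  Cl⁻ term: 0.102·25.5^0.62·exp(0.033·80+0.04·10.7) = 16.33
  sum: 24.89 + 16.33 → r_corr = 41.22 μm/a
  mass loss = 41.22 μm/a × 7.85 g/cm³ = 323.6 g·m⁻²·a⁻¹
zinc: temperature factor f = -0.071·(0.7) = -0.0497
  Pd branch = 0.0129·Pd^0.44·e^(0.046·RH+f) = 1.215 μm/a
  Sd branch = 0.0175·Sd^0.57·e^(0.008·RH+0.085·T) = 0.522 μm/a
  sum: 1.215 + 0.522 → r_corr = 1.737 μm/a
  mass loss = 1.737 μm/a × 7.14 g/cm³ = 12.4 g·m⁻²·a⁻¹
Ordering by g·m⁻²·a⁻¹: carbon steel (324) > copper (15.3) > zinc (12.4)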